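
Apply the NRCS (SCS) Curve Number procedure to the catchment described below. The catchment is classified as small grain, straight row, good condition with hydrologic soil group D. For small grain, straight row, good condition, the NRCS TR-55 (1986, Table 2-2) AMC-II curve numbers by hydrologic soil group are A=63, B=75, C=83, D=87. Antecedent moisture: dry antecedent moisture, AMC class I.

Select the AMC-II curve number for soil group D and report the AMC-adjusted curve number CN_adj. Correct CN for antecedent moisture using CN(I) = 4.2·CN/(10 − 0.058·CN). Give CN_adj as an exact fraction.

NRCS table: small grain, straight row, good condition, soil group D → CN(II) = 87
Dry (AMC I): CN(I) = 4.2·87/(10 − 0.058·87) = (1827/5)/(2477/500) = 182700/2477 ≈ 73.759

CN_adj = 182700/2477 ≈ 73.759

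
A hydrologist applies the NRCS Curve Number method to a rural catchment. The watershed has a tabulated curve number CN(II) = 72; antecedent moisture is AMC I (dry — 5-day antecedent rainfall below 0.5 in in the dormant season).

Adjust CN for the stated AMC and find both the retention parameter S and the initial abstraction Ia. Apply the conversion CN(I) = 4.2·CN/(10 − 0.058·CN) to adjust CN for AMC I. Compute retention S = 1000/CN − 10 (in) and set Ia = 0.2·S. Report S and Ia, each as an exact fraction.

Dry (AMC I): CN(I) = 4.2·72/(10 − 0.058·72) = (1512/5)/(728/125) = 675/13 ≈ 51.923
S = 1000/(675/13) − 10 = 250/27 in ≈ 9.259 in
Initial abstraction Ia = S/5 = (250/27)/5 = 50/27 ≈ 1.852 in

S = 250/27 in ≈ 9.259 in; Ia = 50/27 in ≈ 1.852 in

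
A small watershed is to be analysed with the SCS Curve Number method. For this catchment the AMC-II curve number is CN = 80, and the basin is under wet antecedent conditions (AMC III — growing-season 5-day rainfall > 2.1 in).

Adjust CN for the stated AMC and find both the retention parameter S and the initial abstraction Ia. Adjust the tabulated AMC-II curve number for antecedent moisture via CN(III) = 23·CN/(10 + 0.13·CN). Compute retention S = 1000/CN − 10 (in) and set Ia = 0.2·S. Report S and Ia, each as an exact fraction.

CN(III) from CN(II)=80: (23·80)/(10 + 0.13·80) = 4600/51 ≈ 90.196
S = 1000/(4600/51) − 10 = 25/23 in ≈ 1.087 in
Ia = 0.2S: 0.2·1.087 = 0.217 in (exactly 5/23)

S = 25/23 in ≈ 1.087 in; Ia = 5/23 in ≈ 0.217 in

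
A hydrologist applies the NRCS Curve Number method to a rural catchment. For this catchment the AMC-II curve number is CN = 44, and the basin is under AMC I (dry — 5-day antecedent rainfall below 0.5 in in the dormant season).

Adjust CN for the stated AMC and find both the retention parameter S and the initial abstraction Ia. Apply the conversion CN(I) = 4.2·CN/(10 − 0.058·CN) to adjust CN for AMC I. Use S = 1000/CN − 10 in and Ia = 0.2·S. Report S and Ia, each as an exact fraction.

Adjust CN=44 to AMC I: 4.2·44/(10 − 0.058·44) → (924/5) ÷ (931/125) = 3300/133 ≈ 24.812
Retention S: 1000/CN − 10 with CN=24.812 → S = 1000/33 ≈ 30.303 in
Ia = 0.2·(1000/33) = 200/33 in ≈ 6.061 in

S = 1000/33 in ≈ 30.303 in; Ia = 200/33 in ≈ 6.061 in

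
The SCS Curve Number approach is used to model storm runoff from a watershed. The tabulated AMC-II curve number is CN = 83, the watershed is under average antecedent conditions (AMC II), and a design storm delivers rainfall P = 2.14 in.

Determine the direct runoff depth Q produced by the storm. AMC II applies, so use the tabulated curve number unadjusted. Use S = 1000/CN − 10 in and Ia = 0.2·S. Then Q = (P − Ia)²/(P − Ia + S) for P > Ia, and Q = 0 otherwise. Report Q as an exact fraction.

Q = 51566761/65076150 in ≈ 0.792 in

AMC II — tabulated CN = 83 applies directly.
S = 1000/83 − 10 = 170/83 in ≈ 2.048 in
Initial abstraction Ia = S/5 = (170/83)/5 = 34/83 ≈ 0.410 in
Since P=2.140 > Ia=0.410: effective rainfall P−Ia = 7181/4150 in
Q = (7181/4150)²/((7181/4150) + 170/83) = (51566761/17222500)/(15681/4150) = 51566761/65076150 in ≈ 0.792 in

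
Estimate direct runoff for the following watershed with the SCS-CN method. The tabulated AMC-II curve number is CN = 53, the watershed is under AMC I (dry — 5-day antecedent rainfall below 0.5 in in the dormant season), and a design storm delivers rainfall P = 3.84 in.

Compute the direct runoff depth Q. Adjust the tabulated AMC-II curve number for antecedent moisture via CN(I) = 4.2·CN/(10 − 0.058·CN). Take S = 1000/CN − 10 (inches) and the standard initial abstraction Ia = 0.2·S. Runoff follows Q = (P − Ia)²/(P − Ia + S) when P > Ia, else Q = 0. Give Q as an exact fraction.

Q = 0 in ≈ 0.000 in

CN(I) from CN(II)=53: (4.2·53)/(10 − 0.058·53) = 111300/3463 ≈ 32.140
Max retention: S = 1000/(111300/3463) − 10 = 23500/1113 in (≈ 21.114 in)
Ia = 0.2·(23500/1113) = 4700/1113 in ≈ 4.223 in
P = 3.840 ≤ Ia = 4.223 in: entire storm abstracted, Q = 0.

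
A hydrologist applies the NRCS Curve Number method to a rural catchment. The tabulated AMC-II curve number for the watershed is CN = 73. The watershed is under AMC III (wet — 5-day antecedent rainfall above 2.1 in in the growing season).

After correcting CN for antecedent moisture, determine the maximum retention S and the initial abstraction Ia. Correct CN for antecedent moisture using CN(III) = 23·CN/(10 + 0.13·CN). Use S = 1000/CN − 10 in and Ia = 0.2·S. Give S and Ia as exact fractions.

Wet (AMC III): CN(III) = 23·73/(10 + 0.13·73) = 1679/(1949/100) = 167900/1949 ≈ 86.147
Retention S: 1000/CN − 10 with CN=86.147 → S = 2700/1679 ≈ 1.608 in
Initial abstraction Ia = S/5 = (2700/1679)/5 = 540/1679 ≈ 0.322 in

S = 2700/1679 in ≈ 1.608 in; Ia = 540/1679 in ≈ 0.322 in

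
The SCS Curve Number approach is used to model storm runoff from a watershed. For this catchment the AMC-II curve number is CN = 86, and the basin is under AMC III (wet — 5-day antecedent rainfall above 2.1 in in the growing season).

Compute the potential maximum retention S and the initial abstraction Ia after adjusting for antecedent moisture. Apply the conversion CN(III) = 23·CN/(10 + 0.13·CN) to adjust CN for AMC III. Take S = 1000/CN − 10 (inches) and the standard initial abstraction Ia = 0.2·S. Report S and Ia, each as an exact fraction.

S = 700/989 in ≈ 0.708 in; Ia = 140/989 in ≈ 0.142 in

CN(III) from CN(II)=86: (23·86)/(10 + 0.13·86) = 98900/1059 ≈ 93.390
S = 1000/(98900/1059) − 10 = 700/989 in ≈ 0.708 in
Initial abstraction Ia = S/5 = (700/989)/5 = 140/989 ≈ 0.142 in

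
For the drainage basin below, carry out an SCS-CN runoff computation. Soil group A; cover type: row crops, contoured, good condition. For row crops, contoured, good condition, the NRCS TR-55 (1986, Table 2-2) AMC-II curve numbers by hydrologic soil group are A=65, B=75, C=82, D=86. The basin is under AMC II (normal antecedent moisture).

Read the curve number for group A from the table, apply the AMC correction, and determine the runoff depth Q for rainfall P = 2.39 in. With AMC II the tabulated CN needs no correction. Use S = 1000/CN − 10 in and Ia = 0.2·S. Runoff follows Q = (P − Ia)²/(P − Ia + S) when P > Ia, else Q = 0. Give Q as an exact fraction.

Q = 2913849/11319100 in ≈ 0.257 in

NRCS table: row crops, contoured, good condition, soil group A → CN(II) = 65
AMC II — tabulated CN = 65 applies directly.
Retention S: 1000/CN − 10 with CN=65.000 → S = 70/13 ≈ 5.385 in
Initial abstraction Ia = S/5 = (70/13)/5 = 14/13 ≈ 1.077 in
Since P=2.390 > Ia=1.077: effective rainfall P−Ia = 1707/1300 in
Q = (1707/1300)²/((1707/1300) + 70/13) = (2913849/1690000)/(8707/1300) = 2913849/11319100 in ≈ 0.257 in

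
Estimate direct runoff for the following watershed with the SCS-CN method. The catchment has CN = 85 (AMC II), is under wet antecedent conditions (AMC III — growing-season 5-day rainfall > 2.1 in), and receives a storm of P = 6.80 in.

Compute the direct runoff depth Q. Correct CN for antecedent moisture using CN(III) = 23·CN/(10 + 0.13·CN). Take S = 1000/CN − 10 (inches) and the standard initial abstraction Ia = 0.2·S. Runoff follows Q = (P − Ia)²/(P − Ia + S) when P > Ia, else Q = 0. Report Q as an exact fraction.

Q = 84422018/14167885 in ≈ 5.959 in

Wet (AMC III): CN(III) = 23·85/(10 + 0.13·85) = 1955/(421/20) = 39100/421 ≈ 92.874
Retention S: 1000/CN − 10 with CN=92.874 → S = 300/391 ≈ 0.767 in
Initial abstraction Ia = S/5 = (300/391)/5 = 60/391 ≈ 0.153 in
Excess rainfall: 6.800 − 0.153 = 6.647 in; P > Ia so Q > 0
Q: (12994/1955)² ÷ (14494/1955) = 84422018/14167885 in (≈ 5.959 in)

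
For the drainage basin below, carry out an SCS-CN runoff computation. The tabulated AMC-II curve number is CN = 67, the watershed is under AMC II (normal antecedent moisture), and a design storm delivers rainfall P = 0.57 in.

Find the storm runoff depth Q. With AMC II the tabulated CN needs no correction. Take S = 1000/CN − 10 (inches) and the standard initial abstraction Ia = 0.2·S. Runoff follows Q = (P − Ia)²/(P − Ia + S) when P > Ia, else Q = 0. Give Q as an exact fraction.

Average conditions: CN = 67 (no AMC adjustment).
Max retention: S = 1000/67 − 10 = 330/67 in (≈ 4.925 in)
Initial abstraction Ia = S/5 = (330/67)/5 = 66/67 ≈ 0.985 in
P = 0.570 ≤ Ia = 0.985 in: entire storm abstracted, Q = 0.

Q = 0 in ≈ 0.000 in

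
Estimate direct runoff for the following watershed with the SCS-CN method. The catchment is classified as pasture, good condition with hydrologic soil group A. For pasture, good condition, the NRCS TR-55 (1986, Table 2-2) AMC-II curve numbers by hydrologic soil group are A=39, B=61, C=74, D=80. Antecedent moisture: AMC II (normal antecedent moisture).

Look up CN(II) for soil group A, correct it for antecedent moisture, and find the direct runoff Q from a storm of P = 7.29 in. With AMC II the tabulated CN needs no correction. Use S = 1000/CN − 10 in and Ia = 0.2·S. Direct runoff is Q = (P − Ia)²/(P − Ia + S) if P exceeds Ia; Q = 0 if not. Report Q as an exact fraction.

Q = 263445361/301200900 in ≈ 0.875 in

NRCS table: pasture, good condition, soil group A → CN(II) = 39
AMC II — tabulated CN = 39 applies directly.
Max retention: S = 1000/39 − 10 = 610/39 in (≈ 15.641 in)
Ia = 0.2S: 0.2·15.641 = 3.128 in (exactly 122/39)
Since P=7.290 > Ia=3.128: effective rainfall P−Ia = 16231/3900 in
Q = (16231/3900)²/((16231/3900) + 610/39) = (263445361/15210000)/(77231/3900) = 263445361/301200900 in ≈ 0.875 in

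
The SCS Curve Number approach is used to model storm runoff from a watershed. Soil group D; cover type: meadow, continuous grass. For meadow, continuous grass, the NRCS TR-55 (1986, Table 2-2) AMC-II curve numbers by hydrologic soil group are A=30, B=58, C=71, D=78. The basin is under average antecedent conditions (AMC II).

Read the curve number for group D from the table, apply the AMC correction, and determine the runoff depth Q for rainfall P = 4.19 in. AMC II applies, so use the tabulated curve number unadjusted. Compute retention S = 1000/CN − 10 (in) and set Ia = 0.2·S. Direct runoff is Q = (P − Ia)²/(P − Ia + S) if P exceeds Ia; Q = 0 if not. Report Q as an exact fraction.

Q = 199967881/98049900 in ≈ 2.039 in

NRCS table: meadow, continuous grass, soil group D → CN(II) = 78
Average conditions: CN = 78 (no AMC adjustment).
Retention S: 1000/CN − 10 with CN=78.000 → S = 110/39 ≈ 2.821 in
Ia = 0.2·(110/39) = 22/39 in ≈ 0.564 in
Excess rainfall: 4.190 − 0.564 = 3.626 in; P > Ia so Q > 0
Q: (14141/3900)² ÷ (25141/3900) = 199967881/98049900 in (≈ 2.039 in)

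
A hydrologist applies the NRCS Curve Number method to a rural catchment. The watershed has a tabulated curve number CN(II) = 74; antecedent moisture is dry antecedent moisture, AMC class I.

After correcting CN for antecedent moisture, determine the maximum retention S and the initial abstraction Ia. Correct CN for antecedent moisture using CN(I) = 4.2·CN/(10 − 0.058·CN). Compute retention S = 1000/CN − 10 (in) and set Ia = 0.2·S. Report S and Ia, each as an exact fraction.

Adjust CN=74 to AMC I: 4.2·74/(10 − 0.058·74) → (1554/5) ÷ (1427/250) = 77700/1427 ≈ 54.450
S = 1000/(77700/1427) − 10 = 6500/777 in ≈ 8.366 in
Ia = 0.2·(6500/777) = 1300/777 in ≈ 1.673 in

S = 6500/777 in ≈ 8.366 in; Ia = 1300/777 in ≈ 1.673 in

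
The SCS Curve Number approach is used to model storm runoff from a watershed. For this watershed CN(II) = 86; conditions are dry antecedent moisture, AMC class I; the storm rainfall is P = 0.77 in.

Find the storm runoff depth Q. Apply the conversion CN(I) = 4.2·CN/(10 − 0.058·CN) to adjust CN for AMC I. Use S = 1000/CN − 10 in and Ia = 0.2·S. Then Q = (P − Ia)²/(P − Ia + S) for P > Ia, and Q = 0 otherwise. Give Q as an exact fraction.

CN(I) from CN(II)=86: (4.2·86)/(10 − 0.058·86) = 12900/179 ≈ 72.067
Max retention: S = 1000/(12900/179) − 10 = 500/129 in (≈ 3.876 in)
Ia = 0.2·(500/129) = 100/129 in ≈ 0.775 in
P = 0.770 ≤ Ia = 0.775 in: entire storm abstracted, Q = 0.

Q = 0 in ≈ 0.000 in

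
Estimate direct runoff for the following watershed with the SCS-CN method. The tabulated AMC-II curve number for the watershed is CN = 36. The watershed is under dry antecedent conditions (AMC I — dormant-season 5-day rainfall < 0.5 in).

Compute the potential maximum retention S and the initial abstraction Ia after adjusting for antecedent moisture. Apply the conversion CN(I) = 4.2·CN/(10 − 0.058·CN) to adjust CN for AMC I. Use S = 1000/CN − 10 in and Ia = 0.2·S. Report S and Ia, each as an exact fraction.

CN(I) from CN(II)=36: (4.2·36)/(10 − 0.058·36) = 18900/989 ≈ 19.110
Retention S: 1000/CN − 10 with CN=19.110 → S = 8000/189 ≈ 42.328 in
Ia = 0.2S: 0.2·42.328 = 8.466 in (exactly 1600/189)

S = 8000/189 in ≈ 42.328 in; Ia = 1600/189 in ≈ 8.466 in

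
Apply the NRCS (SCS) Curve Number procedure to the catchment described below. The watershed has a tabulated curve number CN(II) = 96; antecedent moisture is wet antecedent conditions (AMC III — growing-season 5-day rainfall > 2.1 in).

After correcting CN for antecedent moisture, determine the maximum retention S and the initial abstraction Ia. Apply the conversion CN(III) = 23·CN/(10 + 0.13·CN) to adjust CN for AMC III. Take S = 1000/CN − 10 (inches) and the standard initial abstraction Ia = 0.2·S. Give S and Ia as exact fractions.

S = 25/138 in ≈ 0.181 in; Ia = 5/138 in ≈ 0.036 in

Adjust CN=96 to AMC III: 23·96/(10 + 0.13·96) → 2208 ÷ (562/25) = 27600/281 ≈ 98.221
Retention S: 1000/CN − 10 with CN=98.221 → S = 25/138 ≈ 0.181 in
Initial abstraction Ia = S/5 = (25/138)/5 = 5/138 ≈ 0.036 in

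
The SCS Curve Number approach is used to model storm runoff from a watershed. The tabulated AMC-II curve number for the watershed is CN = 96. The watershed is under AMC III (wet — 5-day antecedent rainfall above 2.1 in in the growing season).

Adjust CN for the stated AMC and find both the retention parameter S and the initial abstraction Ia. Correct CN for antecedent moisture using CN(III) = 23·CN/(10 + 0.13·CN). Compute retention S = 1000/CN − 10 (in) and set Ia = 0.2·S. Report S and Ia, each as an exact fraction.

CN(III) from CN(II)=96: (23·96)/(10 + 0.13·96) = 27600/281 ≈ 98.221
Max retention: S = 1000/(27600/281) − 10 = 25/138 in (≈ 0.181 in)
Initial abstraction Ia = S/5 = (25/138)/5 = 5/138 ≈ 0.036 in

S = 25/138 in ≈ 0.181 in; Ia = 5/138 in ≈ 0.036 in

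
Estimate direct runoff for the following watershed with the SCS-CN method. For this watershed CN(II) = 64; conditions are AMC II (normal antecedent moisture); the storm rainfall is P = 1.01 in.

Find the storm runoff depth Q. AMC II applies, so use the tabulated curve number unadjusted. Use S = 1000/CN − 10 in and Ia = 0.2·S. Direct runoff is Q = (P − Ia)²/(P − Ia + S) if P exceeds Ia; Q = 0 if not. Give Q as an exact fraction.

Q = 0 in ≈ 0.000 in

Average conditions: CN = 64 (no AMC adjustment).
Max retention: S = 1000/64 − 10 = 45/8 in (≈ 5.625 in)
Ia = 0.2S: 0.2·5.625 = 1.125 in (exactly 9/8)
P = 1.010 ≤ Ia = 1.125 in: entire storm abstracted, Q = 0.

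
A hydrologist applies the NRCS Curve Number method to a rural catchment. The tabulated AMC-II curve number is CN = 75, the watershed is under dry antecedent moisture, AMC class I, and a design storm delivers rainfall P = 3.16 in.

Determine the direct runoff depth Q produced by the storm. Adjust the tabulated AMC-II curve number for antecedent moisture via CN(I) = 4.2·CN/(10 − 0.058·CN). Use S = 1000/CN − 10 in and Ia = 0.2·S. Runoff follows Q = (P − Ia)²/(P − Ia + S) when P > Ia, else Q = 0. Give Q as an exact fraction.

CN(I) from CN(II)=75: (4.2·75)/(10 − 0.058·75) = 6300/113 ≈ 55.752
Max retention: S = 1000/(6300/113) − 10 = 500/63 in (≈ 7.937 in)
Ia = 0.2S: 0.2·7.937 = 1.587 in (exactly 100/63)
P − Ia = 3.160 − 1.587 = 2477/1575 ≈ 1.573 in (> 0, runoff occurs)
Runoff Q = (P−Ia)²/(P−Ia+S) = (1.573)²/(1.573+7.937) = 6135529/23588775 ≈ 0.260 in

Q = 6135529/23588775 in ≈ 0.260 in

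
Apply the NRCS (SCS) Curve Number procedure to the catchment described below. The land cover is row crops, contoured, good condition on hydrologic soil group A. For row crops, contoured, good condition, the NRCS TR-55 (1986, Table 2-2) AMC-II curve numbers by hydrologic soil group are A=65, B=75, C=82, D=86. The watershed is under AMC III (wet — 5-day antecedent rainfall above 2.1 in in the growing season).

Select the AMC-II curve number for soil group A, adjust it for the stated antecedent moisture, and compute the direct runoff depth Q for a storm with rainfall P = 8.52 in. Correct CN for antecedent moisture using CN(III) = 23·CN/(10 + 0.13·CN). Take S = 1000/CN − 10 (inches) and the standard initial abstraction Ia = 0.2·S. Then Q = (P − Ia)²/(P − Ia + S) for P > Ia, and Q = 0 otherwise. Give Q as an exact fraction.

Q = 3622474969/580710325 in ≈ 6.238 in

NRCS table: row crops, contoured, good condition, soil group A → CN(II) = 65
CN(III) from CN(II)=65: (23·65)/(10 + 0.13·65) = 29900/369 ≈ 81.030
S = 1000/(29900/369) − 10 = 700/299 in ≈ 2.341 in
Ia = 0.2·(700/299) = 140/299 in ≈ 0.468 in
Excess rainfall: 8.520 − 0.468 = 8.052 in; P > Ia so Q > 0
Q: (60187/7475)² ÷ (77687/7475) = 3622474969/580710325 in (≈ 6.238 in)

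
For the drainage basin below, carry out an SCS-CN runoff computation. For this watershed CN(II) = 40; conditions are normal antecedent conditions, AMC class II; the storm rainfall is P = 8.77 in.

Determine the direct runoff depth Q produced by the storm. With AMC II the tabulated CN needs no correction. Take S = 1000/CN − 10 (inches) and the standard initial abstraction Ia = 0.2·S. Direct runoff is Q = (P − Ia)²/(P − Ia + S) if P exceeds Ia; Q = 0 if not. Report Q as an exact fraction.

AMC II — tabulated CN = 40 applies directly.
S = 1000/40 − 10 = 15 in ≈ 15.000 in
Ia = 0.2S: 0.2·15.000 = 3.000 in (exactly 3)
Excess rainfall: 8.770 − 3.000 = 5.770 in; P > Ia so Q > 0
Runoff Q = (P−Ia)²/(P−Ia+S) = (5.770)²/(5.770+15.000) = 332929/207700 ≈ 1.603 in

Q = 332929/207700 in ≈ 1.603 in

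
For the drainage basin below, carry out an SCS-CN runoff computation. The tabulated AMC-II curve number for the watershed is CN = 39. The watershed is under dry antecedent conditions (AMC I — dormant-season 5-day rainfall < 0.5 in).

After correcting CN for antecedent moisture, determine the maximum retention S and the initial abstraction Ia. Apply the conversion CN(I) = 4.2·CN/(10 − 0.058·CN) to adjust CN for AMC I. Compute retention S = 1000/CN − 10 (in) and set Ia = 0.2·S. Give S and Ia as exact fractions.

Adjust CN=39 to AMC I: 4.2·39/(10 − 0.058·39) → (819/5) ÷ (3869/500) = 81900/3869 ≈ 21.168
Max retention: S = 1000/(81900/3869) − 10 = 30500/819 in (≈ 37.241 in)
Ia = 0.2S: 0.2·37.241 = 7.448 in (exactly 6100/819)

S = 30500/819 in ≈ 37.241 in; Ia = 6100/819 in ≈ 7.448 in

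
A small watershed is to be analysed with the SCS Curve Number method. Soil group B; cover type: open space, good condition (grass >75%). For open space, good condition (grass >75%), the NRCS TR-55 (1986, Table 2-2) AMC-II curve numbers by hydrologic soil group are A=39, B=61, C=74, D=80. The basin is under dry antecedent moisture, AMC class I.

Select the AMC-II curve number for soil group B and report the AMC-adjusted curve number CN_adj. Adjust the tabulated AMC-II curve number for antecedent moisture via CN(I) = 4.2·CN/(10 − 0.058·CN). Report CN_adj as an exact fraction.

NRCS table: open space, good condition (grass >75%), soil group B → CN(II) = 61
Adjust CN=61 to AMC I: 4.2·61/(10 − 0.058·61) → (1281/5) ÷ (3231/500) = 42700/1077 ≈ 39.647

CN_adj = 42700/1077 ≈ 39.647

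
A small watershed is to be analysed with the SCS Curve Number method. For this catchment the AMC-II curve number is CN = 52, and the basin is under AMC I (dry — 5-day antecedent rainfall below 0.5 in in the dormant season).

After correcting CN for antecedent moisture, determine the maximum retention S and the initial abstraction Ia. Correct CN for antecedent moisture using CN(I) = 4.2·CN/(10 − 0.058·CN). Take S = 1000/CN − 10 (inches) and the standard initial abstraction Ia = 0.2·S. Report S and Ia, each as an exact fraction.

S = 2000/91 in ≈ 21.978 in; Ia = 400/91 in ≈ 4.396 in

CN(I) from CN(II)=52: (4.2·52)/(10 − 0.058·52) = 9100/291 ≈ 31.271
Max retention: S = 1000/(9100/291) − 10 = 2000/91 in (≈ 21.978 in)
Initial abstraction Ia = S/5 = (2000/91)/5 = 400/91 ≈ 4.396 in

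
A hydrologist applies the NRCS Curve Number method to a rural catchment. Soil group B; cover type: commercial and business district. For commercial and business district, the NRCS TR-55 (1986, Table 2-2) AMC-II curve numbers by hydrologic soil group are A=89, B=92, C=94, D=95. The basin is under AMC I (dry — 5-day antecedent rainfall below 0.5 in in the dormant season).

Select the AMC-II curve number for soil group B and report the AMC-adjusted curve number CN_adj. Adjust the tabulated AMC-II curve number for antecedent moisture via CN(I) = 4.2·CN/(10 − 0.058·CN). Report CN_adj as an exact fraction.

NRCS table: commercial and business district, soil group B → CN(II) = 92
Dry (AMC I): CN(I) = 4.2·92/(10 − 0.058·92) = (1932/5)/(583/125) = 48300/583 ≈ 82.847

CN_adj = 48300/583 ≈ 82.847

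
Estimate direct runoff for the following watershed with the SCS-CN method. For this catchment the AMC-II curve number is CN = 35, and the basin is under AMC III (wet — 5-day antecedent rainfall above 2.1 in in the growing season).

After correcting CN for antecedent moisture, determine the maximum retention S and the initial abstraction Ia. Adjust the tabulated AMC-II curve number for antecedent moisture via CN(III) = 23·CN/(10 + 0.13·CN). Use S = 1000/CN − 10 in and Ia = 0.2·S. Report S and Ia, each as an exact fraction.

S = 1300/161 in ≈ 8.075 in; Ia = 260/161 in ≈ 1.615 in

Wet (AMC III): CN(III) = 23·35/(10 + 0.13·35) = 805/(291/20) = 16100/291 ≈ 55.326
Retention S: 1000/CN − 10 with CN=55.326 → S = 1300/161 ≈ 8.075 in
Initial abstraction Ia = S/5 = (1300/161)/5 = 260/161 ≈ 1.615 in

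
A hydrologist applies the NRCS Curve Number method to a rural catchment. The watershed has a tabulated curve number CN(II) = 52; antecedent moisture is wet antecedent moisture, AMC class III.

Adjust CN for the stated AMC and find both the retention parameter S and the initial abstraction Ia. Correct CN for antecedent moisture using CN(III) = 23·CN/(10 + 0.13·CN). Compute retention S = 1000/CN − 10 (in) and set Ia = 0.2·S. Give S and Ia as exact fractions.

Wet (AMC III): CN(III) = 23·52/(10 + 0.13·52) = 1196/(419/25) = 29900/419 ≈ 71.360
Retention S: 1000/CN − 10 with CN=71.360 → S = 1200/299 ≈ 4.013 in
Ia = 0.2S: 0.2·4.013 = 0.803 in (exactly 240/299)

S = 1200/299 in ≈ 4.013 in; Ia = 240/299 in ≈ 0.803 in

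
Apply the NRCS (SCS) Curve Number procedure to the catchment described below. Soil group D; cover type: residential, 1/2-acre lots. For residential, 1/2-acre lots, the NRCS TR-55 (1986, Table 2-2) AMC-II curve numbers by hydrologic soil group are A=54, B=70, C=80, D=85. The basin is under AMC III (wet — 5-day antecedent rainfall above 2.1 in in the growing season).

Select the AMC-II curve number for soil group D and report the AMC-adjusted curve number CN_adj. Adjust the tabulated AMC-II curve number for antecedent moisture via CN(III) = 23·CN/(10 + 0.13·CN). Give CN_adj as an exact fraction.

CN_adj = 39100/421 ≈ 92.874

NRCS table: residential, 1/2-acre lots, soil group D → CN(II) = 85
Wet (AMC III): CN(III) = 23·85/(10 + 0.13·85) = 1955/(421/20) = 39100/421 ≈ 92.874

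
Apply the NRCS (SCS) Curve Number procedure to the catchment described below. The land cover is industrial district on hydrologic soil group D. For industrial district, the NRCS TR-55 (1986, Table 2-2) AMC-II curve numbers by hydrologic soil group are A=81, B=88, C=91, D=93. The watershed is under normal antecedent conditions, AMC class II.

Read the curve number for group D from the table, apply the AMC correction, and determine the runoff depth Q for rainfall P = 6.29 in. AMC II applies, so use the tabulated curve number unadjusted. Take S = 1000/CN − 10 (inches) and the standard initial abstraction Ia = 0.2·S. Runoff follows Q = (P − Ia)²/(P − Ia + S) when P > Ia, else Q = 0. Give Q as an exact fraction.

NRCS table: industrial district, soil group D → CN(II) = 93
Average conditions: CN = 93 (no AMC adjustment).
Retention S: 1000/CN − 10 with CN=93.000 → S = 70/93 ≈ 0.753 in
Initial abstraction Ia = S/5 = (70/93)/5 = 14/93 ≈ 0.151 in
Excess rainfall: 6.290 − 0.151 = 6.139 in; P > Ia so Q > 0
Runoff Q = (P−Ia)²/(P−Ia+S) = (6.139)²/(6.139+0.753) = 3260067409/596102100 ≈ 5.469 in

Q = 3260067409/596102100 in ≈ 5.469 in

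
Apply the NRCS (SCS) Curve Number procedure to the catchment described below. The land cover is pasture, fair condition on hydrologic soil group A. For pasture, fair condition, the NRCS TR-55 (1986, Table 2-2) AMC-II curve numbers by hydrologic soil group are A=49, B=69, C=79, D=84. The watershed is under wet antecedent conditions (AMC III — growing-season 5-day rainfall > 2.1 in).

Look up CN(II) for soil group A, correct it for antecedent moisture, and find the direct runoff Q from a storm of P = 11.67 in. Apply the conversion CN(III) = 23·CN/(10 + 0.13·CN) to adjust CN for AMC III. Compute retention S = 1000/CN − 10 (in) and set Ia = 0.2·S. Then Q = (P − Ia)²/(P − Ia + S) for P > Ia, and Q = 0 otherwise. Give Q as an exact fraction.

NRCS table: pasture, fair condition, soil group A → CN(II) = 49
CN(III) from CN(II)=49: (23·49)/(10 + 0.13·49) = 112700/1637 ≈ 68.845
Max retention: S = 1000/(112700/1637) − 10 = 5100/1127 in (≈ 4.525 in)
Ia = 0.2·(5100/1127) = 1020/1127 in ≈ 0.905 in
Since P=11.670 > Ia=0.905: effective rainfall P−Ia = 1213209/112700 in
Q = (1213209/112700)²/((1213209/112700) + 5100/1127) = (1471876077681/12701290000)/(1723209/112700) = 490625359227/64735218100 in ≈ 7.579 in

Q = 490625359227/64735218100 in ≈ 7.579 in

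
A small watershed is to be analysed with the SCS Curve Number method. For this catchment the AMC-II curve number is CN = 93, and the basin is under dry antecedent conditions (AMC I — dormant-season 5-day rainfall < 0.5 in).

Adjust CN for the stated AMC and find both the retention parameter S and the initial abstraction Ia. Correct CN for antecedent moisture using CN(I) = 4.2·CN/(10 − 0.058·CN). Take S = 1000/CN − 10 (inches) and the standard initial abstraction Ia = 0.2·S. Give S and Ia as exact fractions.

CN(I) from CN(II)=93: (4.2·93)/(10 − 0.058·93) = 27900/329 ≈ 84.802
Retention S: 1000/CN − 10 with CN=84.802 → S = 500/279 ≈ 1.792 in
Initial abstraction Ia = S/5 = (500/279)/5 = 100/279 ≈ 0.358 in

S = 500/279 in ≈ 1.792 in; Ia = 100/279 in ≈ 0.358 in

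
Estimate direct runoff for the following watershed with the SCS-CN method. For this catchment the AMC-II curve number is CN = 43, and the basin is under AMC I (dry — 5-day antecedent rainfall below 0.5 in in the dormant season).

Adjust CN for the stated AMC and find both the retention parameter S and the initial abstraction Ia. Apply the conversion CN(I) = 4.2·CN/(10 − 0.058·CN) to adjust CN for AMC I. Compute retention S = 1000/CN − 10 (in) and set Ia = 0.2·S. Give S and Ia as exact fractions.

S = 9500/301 in ≈ 31.561 in; Ia = 1900/301 in ≈ 6.312 in

CN(I) from CN(II)=43: (4.2·43)/(10 − 0.058·43) = 30100/1251 ≈ 24.061
S = 1000/(30100/1251) − 10 = 9500/301 in ≈ 31.561 in
Ia = 0.2S: 0.2·31.561 = 6.312 in (exactly 1900/301)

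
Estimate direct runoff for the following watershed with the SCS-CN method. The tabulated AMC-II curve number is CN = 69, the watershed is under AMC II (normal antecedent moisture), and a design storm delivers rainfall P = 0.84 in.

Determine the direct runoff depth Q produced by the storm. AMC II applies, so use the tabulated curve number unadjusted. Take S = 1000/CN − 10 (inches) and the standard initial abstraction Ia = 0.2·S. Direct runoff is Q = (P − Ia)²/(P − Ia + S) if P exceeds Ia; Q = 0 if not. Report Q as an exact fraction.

Q = 0 in ≈ 0.000 in

CN(II) = 69; AMC II needs no correction.
Retention S: 1000/CN − 10 with CN=69.000 → S = 310/69 ≈ 4.493 in
Ia = 0.2·(310/69) = 62/69 in ≈ 0.899 in
P = 0.840 ≤ Ia = 0.899 in: entire storm abstracted, Q = 0.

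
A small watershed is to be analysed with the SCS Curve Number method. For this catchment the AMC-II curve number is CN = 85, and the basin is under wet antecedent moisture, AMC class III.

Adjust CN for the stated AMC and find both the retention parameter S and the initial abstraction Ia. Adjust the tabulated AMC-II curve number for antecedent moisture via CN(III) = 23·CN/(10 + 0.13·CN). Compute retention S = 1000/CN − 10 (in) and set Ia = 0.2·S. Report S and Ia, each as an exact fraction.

Wet (AMC III): CN(III) = 23·85/(10 + 0.13·85) = 1955/(421/20) = 39100/421 ≈ 92.874
S = 1000/(39100/421) − 10 = 300/391 in ≈ 0.767 in
Ia = 0.2·(300/391) = 60/391 in ≈ 0.153 in

S = 300/391 in ≈ 0.767 in; Ia = 60/391 in ≈ 0.153 in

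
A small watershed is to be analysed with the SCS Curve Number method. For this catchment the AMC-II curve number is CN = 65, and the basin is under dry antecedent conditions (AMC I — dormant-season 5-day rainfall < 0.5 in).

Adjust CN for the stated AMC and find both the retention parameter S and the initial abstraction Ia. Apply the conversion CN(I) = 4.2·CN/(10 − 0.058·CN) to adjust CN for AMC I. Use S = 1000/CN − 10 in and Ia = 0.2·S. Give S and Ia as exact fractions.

S = 500/39 in ≈ 12.821 in; Ia = 100/39 in ≈ 2.564 in

CN(I) from CN(II)=65: (4.2·65)/(10 − 0.058·65) = 3900/89 ≈ 43.820
Max retention: S = 1000/(3900/89) − 10 = 500/39 in (≈ 12.821 in)
Initial abstraction Ia = S/5 = (500/39)/5 = 100/39 ≈ 2.564 in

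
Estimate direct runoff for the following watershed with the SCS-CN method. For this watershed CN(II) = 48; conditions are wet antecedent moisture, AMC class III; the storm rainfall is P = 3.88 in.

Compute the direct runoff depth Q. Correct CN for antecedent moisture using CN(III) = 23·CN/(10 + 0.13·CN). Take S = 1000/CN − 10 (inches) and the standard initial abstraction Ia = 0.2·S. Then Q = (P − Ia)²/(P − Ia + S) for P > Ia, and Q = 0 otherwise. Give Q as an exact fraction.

Q = 25684624/22757925 in ≈ 1.129 in

CN(III) from CN(II)=48: (23·48)/(10 + 0.13·48) = 13800/203 ≈ 67.980
S = 1000/(13800/203) − 10 = 325/69 in ≈ 4.710 in
Ia = 0.2·(325/69) = 65/69 in ≈ 0.942 in
Excess rainfall: 3.880 − 0.942 = 2.938 in; P > Ia so Q > 0
Runoff Q = (P−Ia)²/(P−Ia+S) = (2.938)²/(2.938+4.710) = 25684624/22757925 ≈ 1.129 in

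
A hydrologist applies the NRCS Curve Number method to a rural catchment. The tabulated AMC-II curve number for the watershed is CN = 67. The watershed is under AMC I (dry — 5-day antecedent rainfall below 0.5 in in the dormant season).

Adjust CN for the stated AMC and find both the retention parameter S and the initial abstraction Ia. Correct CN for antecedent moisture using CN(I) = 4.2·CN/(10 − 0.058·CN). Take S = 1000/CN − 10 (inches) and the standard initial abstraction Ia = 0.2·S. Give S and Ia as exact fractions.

Dry (AMC I): CN(I) = 4.2·67/(10 − 0.058·67) = (1407/5)/(3057/500) = 46900/1019 ≈ 46.026
Retention S: 1000/CN − 10 with CN=46.026 → S = 5500/469 ≈ 11.727 in
Ia = 0.2·(5500/469) = 1100/469 in ≈ 2.345 in

S = 5500/469 in ≈ 11.727 in; Ia = 1100/469 in ≈ 2.345 in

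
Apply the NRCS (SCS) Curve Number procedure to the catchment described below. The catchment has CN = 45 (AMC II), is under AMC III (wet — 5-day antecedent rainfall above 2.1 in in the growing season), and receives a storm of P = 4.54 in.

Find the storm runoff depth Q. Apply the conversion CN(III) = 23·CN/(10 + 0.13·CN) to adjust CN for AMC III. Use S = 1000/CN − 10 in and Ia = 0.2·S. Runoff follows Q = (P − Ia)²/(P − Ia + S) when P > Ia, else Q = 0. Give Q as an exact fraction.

Q = 1295208121/941736150 in ≈ 1.375 in

CN(III) from CN(II)=45: (23·45)/(10 + 0.13·45) = 20700/317 ≈ 65.300
Retention S: 1000/CN − 10 with CN=65.300 → S = 1100/207 ≈ 5.314 in
Ia = 0.2S: 0.2·5.314 = 1.063 in (exactly 220/207)
Excess rainfall: 4.540 − 1.063 = 3.477 in; P > Ia so Q > 0
Runoff Q = (P−Ia)²/(P−Ia+S) = (3.477)²/(3.477+5.314) = 1295208121/941736150 ≈ 1.375 in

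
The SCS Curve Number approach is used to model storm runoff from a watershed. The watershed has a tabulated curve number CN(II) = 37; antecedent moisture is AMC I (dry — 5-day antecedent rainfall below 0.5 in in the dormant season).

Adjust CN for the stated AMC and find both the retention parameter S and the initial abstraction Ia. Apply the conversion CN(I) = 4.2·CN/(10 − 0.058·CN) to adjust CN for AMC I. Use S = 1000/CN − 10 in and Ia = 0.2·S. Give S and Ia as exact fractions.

Dry (AMC I): CN(I) = 4.2·37/(10 − 0.058·37) = (777/5)/(3927/500) = 3700/187 ≈ 19.786
Retention S: 1000/CN − 10 with CN=19.786 → S = 1500/37 ≈ 40.541 in
Initial abstraction Ia = S/5 = (1500/37)/5 = 300/37 ≈ 8.108 in

S = 1500/37 in ≈ 40.541 in; Ia = 300/37 in ≈ 8.108 in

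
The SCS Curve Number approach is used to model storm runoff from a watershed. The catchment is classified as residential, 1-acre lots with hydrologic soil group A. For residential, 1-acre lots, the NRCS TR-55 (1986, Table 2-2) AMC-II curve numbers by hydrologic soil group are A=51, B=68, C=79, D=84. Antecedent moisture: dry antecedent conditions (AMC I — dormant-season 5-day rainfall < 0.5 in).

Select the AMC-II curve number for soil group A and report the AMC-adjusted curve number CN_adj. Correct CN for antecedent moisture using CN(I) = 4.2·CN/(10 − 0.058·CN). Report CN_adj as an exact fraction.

NRCS table: residential, 1-acre lots, soil group A → CN(II) = 51
Dry (AMC I): CN(I) = 4.2·51/(10 − 0.058·51) = (1071/5)/(3521/500) = 15300/503 ≈ 30.417

CN_adj = 15300/503 ≈ 30.417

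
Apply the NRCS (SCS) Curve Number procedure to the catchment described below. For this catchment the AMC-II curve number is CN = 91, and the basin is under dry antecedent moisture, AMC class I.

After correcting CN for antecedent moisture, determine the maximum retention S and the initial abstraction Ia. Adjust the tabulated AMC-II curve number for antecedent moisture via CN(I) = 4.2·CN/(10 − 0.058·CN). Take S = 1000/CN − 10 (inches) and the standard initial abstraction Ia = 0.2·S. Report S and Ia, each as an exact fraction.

CN(I) from CN(II)=91: (4.2·91)/(10 − 0.058·91) = 63700/787 ≈ 80.940
S = 1000/(63700/787) − 10 = 1500/637 in ≈ 2.355 in
Initial abstraction Ia = S/5 = (1500/637)/5 = 300/637 ≈ 0.471 in

S = 1500/637 in ≈ 2.355 in; Ia = 300/637 in ≈ 0.471 in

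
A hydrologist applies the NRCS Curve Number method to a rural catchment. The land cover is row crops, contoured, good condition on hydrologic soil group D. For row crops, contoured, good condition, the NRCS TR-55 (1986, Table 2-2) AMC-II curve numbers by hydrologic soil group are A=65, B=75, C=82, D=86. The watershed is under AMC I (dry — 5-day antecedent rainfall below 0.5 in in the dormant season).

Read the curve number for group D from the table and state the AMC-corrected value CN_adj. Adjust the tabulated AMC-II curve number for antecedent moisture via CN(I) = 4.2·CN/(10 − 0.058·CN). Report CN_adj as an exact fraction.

NRCS table: row crops, contoured, good condition, soil group D → CN(II) = 86
Dry (AMC I): CN(I) = 4.2·86/(10 − 0.058·86) = (1806/5)/(1253/250) = 12900/179 ≈ 72.067

CN_adj = 12900/179 ≈ 72.067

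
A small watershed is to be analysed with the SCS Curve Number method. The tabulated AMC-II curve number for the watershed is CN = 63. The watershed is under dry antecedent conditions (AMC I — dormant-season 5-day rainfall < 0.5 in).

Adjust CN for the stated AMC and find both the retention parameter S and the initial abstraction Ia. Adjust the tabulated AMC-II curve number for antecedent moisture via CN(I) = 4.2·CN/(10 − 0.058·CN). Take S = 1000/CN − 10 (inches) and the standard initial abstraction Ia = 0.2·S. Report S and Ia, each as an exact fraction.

S = 18500/1323 in ≈ 13.983 in; Ia = 3700/1323 in ≈ 2.797 in

Adjust CN=63 to AMC I: 4.2·63/(10 − 0.058·63) → (1323/5) ÷ (3173/500) = 132300/3173 ≈ 41.696
Retention S: 1000/CN − 10 with CN=41.696 → S = 18500/1323 ≈ 13.983 in
Ia = 0.2·(18500/1323) = 3700/1323 in ≈ 2.797 in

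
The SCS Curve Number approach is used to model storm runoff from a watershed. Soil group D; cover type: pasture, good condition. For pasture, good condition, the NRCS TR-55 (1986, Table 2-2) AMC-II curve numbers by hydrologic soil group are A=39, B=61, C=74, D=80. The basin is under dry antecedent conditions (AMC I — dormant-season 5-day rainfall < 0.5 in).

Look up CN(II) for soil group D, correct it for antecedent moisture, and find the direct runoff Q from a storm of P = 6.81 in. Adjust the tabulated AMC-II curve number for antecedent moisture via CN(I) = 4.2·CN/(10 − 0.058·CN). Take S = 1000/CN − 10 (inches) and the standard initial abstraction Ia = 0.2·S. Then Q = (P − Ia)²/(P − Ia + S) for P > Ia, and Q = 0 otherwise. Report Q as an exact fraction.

Q = 139263601/51032100 in ≈ 2.729 in

NRCS table: pasture, good condition, soil group D → CN(II) = 80
Adjust CN=80 to AMC I: 4.2·80/(10 − 0.058·80) → 336 ÷ (134/25) = 4200/67 ≈ 62.687
S = 1000/(4200/67) − 10 = 125/21 in ≈ 5.952 in
Initial abstraction Ia = S/5 = (125/21)/5 = 25/21 ≈ 1.190 in
P − Ia = 6.810 − 1.190 = 11801/2100 ≈ 5.620 in (> 0, runoff occurs)
Q: (11801/2100)² ÷ (24301/2100) = 139263601/51032100 in (≈ 2.729 in)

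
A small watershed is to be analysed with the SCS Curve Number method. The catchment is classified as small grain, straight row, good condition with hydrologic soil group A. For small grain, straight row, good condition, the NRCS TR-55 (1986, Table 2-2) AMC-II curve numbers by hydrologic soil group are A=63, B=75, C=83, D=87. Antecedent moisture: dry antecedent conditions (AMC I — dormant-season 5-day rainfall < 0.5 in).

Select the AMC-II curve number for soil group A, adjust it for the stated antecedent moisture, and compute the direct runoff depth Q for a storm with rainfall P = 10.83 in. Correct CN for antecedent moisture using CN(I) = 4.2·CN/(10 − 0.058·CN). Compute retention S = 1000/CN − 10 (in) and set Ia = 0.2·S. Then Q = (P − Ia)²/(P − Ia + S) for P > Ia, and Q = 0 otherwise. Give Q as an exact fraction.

NRCS table: small grain, straight row, good condition, soil group A → CN(II) = 63
CN(I) from CN(II)=63: (4.2·63)/(10 − 0.058·63) = 132300/3173 ≈ 41.696
Retention S: 1000/CN − 10 with CN=41.696 → S = 18500/1323 ≈ 13.983 in
Ia = 0.2·(18500/1323) = 3700/1323 in ≈ 2.797 in
Excess rainfall: 10.830 − 2.797 = 8.033 in; P > Ia so Q > 0
Q: (1062809/132300)² ÷ (2912809/132300) = 1129562970481/385364630700 in (≈ 2.931 in)

Q = 1129562970481/385364630700 in ≈ 2.931 in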